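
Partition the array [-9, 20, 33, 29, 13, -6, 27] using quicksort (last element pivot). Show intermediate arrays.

Partition 1: pivot=27 at index 4 -> [-9, 20, 13, -6, 27, 29, 33]
Partition 2: pivot=-6 at index 1 -> [-9, -6, 13, 20, 27, 29, 33]
Partition 3: pivot=20 at index 3 -> [-9, -6, 13, 20, 27, 29, 33]
Partition 4: pivot=33 at index 6 -> [-9, -6, 13, 20, 27, 29, 33]


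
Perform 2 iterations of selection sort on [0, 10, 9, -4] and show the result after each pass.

Pass 1: Select minimum -4 at index 3, swap -> [-4, 10, 9, 0]
Pass 2: Select minimum 0 at index 3, swap -> [-4, 0, 9, 10]


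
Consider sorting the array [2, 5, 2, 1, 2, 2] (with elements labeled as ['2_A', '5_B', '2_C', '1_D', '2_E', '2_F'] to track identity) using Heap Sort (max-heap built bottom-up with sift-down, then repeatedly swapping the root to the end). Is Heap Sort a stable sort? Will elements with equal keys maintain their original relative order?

Trace Heap Sort on the labeled array (the key is the number; the letter only tracks identity):
  Build max-heap: [5_B, 2_A, 2_C, 1_D, 2_E, 2_F]
  Swap root 5_B to index 5, re-heapify first 5 -> [2_F, 2_A, 2_C, 1_D, 2_E, 5_B]
  Swap root 2_F to index 4, re-heapify first 4 -> [2_E, 2_A, 2_C, 1_D, 2_F, 5_B]
  Swap root 2_E to index 3, re-heapify first 3 -> [2_A, 1_D, 2_C, 2_E, 2_F, 5_B]
  Swap root 2_A to index 2, re-heapify first 2 -> [2_C, 1_D, 2_A, 2_E, 2_F, 5_B]
  Swap root 2_C to index 1, re-heapify first 1 -> [1_D, 2_C, 2_A, 2_E, 2_F, 5_B]
Final order: [1_D, 2_C, 2_A, 2_E, 2_F, 5_B]
Equal keys:
  value 2: originally 2_A, 2_C, 2_E, 2_F; after sorting 2_C, 2_A, 2_E, 2_F -> order changed
Equal keys were reordered, so Heap Sort is not stable: heap construction and root-to-end swaps move elements without regard to the original order of equal keys. (One such input is enough; an unstable sort may happen to preserve order on other inputs, but it gives no guarantee.)
Answer: Not stable


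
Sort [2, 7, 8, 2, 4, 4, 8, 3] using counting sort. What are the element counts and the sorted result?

Count array: [0, 0, 2, 1, 2, 0, 0, 1, 2]
(count[i] = number of elements equal to i)
Cumulative count: [0, 0, 2, 3, 5, 5, 5, 6, 8]
Sorted: [2, 2, 3, 4, 4, 7, 8, 8]


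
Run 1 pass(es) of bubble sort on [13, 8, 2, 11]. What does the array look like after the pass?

After pass 1: [8, 2, 11, 13] (3 swaps)
Total swaps: 3


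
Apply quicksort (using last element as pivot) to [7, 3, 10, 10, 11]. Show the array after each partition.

Partition 1: pivot=11 at index 4 -> [7, 3, 10, 10, 11]
Partition 2: pivot=10 at index 3 -> [7, 3, 10, 10, 11]
Partition 3: pivot=10 at index 2 -> [7, 3, 10, 10, 11]
Partition 4: pivot=3 at index 0 -> [3, 7, 10, 10, 11]


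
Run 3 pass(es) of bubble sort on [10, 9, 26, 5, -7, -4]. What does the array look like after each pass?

After pass 1: [9, 10, 5, -7, -4, 26] (4 swaps)
After pass 2: [9, 5, -7, -4, 10, 26] (3 swaps)
After pass 3: [5, -7, -4, 9, 10, 26] (3 swaps)
Total swaps: 10


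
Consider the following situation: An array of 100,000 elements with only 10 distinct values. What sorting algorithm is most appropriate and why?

Best choice: 3-way quicksort or Counting sort
Reason: 3-way (Dutch national flag) partitioning groups every copy of the pivot together, so with only d=10 distinct keys quicksort finishes in O(n log d) expected time, which is effectively linear; counting sort runs in O(n + k) where k is the size of the key range (not the number of distinct values), so it is linear when the 10 values are integers drawn from a small known range


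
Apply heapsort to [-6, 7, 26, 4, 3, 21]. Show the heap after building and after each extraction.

Build heap: [26, 7, 21, 4, 3, -6]
Extract 26: [21, 7, -6, 4, 3, 26]
Extract 21: [7, 4, -6, 3, 21, 26]
Extract 7: [4, 3, -6, 7, 21, 26]
Extract 4: [3, -6, 4, 7, 21, 26]
Extract 3: [-6, 3, 4, 7, 21, 26]


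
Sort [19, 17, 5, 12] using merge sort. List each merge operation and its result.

Divide and conquer:
  Merge [19] + [17] -> [17, 19]
  Merge [5] + [12] -> [5, 12]
  Merge [17, 19] + [5, 12] -> [5, 12, 17, 19]


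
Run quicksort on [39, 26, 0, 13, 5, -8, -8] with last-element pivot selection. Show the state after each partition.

Partition 1: pivot=-8 at index 1 -> [-8, -8, 0, 13, 5, 39, 26]
Partition 2: pivot=26 at index 5 -> [-8, -8, 0, 13, 5, 26, 39]
Partition 3: pivot=5 at index 3 -> [-8, -8, 0, 5, 13, 26, 39]


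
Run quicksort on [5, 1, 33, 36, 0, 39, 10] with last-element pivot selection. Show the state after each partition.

Partition 1: pivot=10 at index 3 -> [5, 1, 0, 10, 33, 39, 36]
Partition 2: pivot=0 at index 0 -> [0, 1, 5, 10, 33, 39, 36]
Partition 3: pivot=5 at index 2 -> [0, 1, 5, 10, 33, 39, 36]
Partition 4: pivot=36 at index 5 -> [0, 1, 5, 10, 33, 36, 39]


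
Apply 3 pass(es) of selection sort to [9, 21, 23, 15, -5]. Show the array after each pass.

Pass 1: Select minimum -5 at index 4, swap -> [-5, 21, 23, 15, 9]
Pass 2: Select minimum 9 at index 4, swap -> [-5, 9, 23, 15, 21]
Pass 3: Select minimum 15 at index 3, swap -> [-5, 9, 15, 23, 21]


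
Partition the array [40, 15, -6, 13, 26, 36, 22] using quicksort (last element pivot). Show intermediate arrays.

Partition 1: pivot=22 at index 3 -> [15, -6, 13, 22, 26, 36, 40]
Partition 2: pivot=13 at index 1 -> [-6, 13, 15, 22, 26, 36, 40]
Partition 3: pivot=40 at index 6 -> [-6, 13, 15, 22, 26, 36, 40]
Partition 4: pivot=36 at index 5 -> [-6, 13, 15, 22, 26, 36, 40]


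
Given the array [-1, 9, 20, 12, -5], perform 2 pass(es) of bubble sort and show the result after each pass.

After pass 1: [-1, 9, 12, -5, 20] (2 swaps)
After pass 2: [-1, 9, -5, 12, 20] (1 swaps)
Total swaps: 3


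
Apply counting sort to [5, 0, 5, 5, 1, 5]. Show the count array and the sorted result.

Count array: [1, 1, 0, 0, 0, 4]
(count[i] = number of elements equal to i)
Cumulative count: [1, 2, 2, 2, 2, 6]
Sorted: [0, 1, 5, 5, 5, 5]


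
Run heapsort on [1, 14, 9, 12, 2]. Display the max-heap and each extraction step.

Build heap: [14, 12, 9, 1, 2]
Extract 14: [12, 2, 9, 1, 14]
Extract 12: [9, 2, 1, 12, 14]
Extract 9: [2, 1, 9, 12, 14]
Extract 2: [1, 2, 9, 12, 14]


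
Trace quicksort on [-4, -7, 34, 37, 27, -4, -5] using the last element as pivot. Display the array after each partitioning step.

Partition 1: pivot=-5 at index 1 -> [-7, -5, 34, 37, 27, -4, -4]
Partition 2: pivot=-4 at index 3 -> [-7, -5, -4, -4, 27, 34, 37]
Partition 3: pivot=37 at index 6 -> [-7, -5, -4, -4, 27, 34, 37]
Partition 4: pivot=34 at index 5 -> [-7, -5, -4, -4, 27, 34, 37]


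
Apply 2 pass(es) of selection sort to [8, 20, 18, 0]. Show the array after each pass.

Pass 1: Select minimum 0 at index 3, swap -> [0, 20, 18, 8]
Pass 2: Select minimum 8 at index 3, swap -> [0, 8, 18, 20]


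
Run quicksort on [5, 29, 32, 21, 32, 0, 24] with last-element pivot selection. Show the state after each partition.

Partition 1: pivot=24 at index 3 -> [5, 21, 0, 24, 32, 32, 29]
Partition 2: pivot=0 at index 0 -> [0, 21, 5, 24, 32, 32, 29]
Partition 3: pivot=5 at index 1 -> [0, 5, 21, 24, 32, 32, 29]
Partition 4: pivot=29 at index 4 -> [0, 5, 21, 24, 29, 32, 32]
Partition 5: pivot=32 at index 6 -> [0, 5, 21, 24, 29, 32, 32]


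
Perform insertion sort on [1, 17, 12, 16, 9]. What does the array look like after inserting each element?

First element 1 is already 'sorted'
Insert 17: shifted 0 elements -> [1, 17, 12, 16, 9]
Insert 12: shifted 1 elements -> [1, 12, 17, 16, 9]
Insert 16: shifted 1 elements -> [1, 12, 16, 17, 9]
Insert 9: shifted 3 elements -> [1, 9, 12, 16, 17]


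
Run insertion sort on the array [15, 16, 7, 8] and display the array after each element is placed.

First element 15 is already 'sorted'
Insert 16: shifted 0 elements -> [15, 16, 7, 8]
Insert 7: shifted 2 elements -> [7, 15, 16, 8]
Insert 8: shifted 2 elements -> [7, 8, 15, 16]


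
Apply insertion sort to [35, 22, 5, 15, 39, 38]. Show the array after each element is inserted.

First element 35 is already 'sorted'
Insert 22: shifted 1 elements -> [22, 35, 5, 15, 39, 38]
Insert 5: shifted 2 elements -> [5, 22, 35, 15, 39, 38]
Insert 15: shifted 2 elements -> [5, 15, 22, 35, 39, 38]
Insert 39: shifted 0 elements -> [5, 15, 22, 35, 39, 38]
Insert 38: shifted 1 elements -> [5, 15, 22, 35, 38, 39]


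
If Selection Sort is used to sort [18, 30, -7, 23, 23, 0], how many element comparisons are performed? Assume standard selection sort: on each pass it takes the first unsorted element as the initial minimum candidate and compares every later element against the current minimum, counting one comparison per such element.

Pass 1: scan indices 1..5 for the minimum = 5 comparison(s); min is -7, place at index 0 -> [-7, 30, 18, 23, 23, 0]
Pass 2: scan indices 2..5 for the minimum = 4 comparison(s); min is 0, place at index 1 -> [-7, 0, 18, 23, 23, 30]
Pass 3: scan indices 3..5 for the minimum = 3 comparison(s); min is 18, place at index 2 -> [-7, 0, 18, 23, 23, 30]
Pass 4: scan indices 4..5 for the minimum = 2 comparison(s); min is 23, place at index 3 -> [-7, 0, 18, 23, 23, 30]
Pass 5: scan indices 5..5 for the minimum = 1 comparison(s); min is 23, place at index 4 -> [-7, 0, 18, 23, 23, 30]
Selection sort always scans the whole unsorted suffix, so the count is (n-1) + (n-2) + ... + 1 = n(n-1)/2 = 6*5/2 = 15 regardless of the input order.
Total comparisons: 5 + 4 + 3 + 2 + 1 = 15


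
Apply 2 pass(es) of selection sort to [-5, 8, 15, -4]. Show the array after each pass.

Pass 1: Select minimum -5 at index 0, swap -> [-5, 8, 15, -4]
Pass 2: Select minimum -4 at index 3, swap -> [-5, -4, 15, 8]


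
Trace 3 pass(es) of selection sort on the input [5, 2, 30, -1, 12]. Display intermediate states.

Pass 1: Select minimum -1 at index 3, swap -> [-1, 2, 30, 5, 12]
Pass 2: Select minimum 2 at index 1, swap -> [-1, 2, 30, 5, 12]
Pass 3: Select minimum 5 at index 3, swap -> [-1, 2, 5, 30, 12]


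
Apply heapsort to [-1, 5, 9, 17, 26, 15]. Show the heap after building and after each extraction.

Build heap: [26, 17, 15, -1, 5, 9]
Extract 26: [17, 9, 15, -1, 5, 26]
Extract 17: [15, 9, 5, -1, 17, 26]
Extract 15: [9, -1, 5, 15, 17, 26]
Extract 9: [5, -1, 9, 15, 17, 26]
Extract 5: [-1, 5, 9, 15, 17, 26]


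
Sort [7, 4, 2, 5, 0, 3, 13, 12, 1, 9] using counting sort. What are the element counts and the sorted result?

Count array: [1, 1, 1, 1, 1, 1, 0, 1, 0, 1, 0, 0, 1, 1]
(count[i] = number of elements equal to i)
Cumulative count: [1, 2, 3, 4, 5, 6, 6, 7, 7, 8, 8, 8, 9, 10]
Sorted: [0, 1, 2, 3, 4, 5, 7, 9, 12, 13]


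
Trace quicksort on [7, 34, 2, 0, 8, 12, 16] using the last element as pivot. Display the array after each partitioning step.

Partition 1: pivot=16 at index 5 -> [7, 2, 0, 8, 12, 16, 34]
Partition 2: pivot=12 at index 4 -> [7, 2, 0, 8, 12, 16, 34]
Partition 3: pivot=8 at index 3 -> [7, 2, 0, 8, 12, 16, 34]
Partition 4: pivot=0 at index 0 -> [0, 2, 7, 8, 12, 16, 34]
Partition 5: pivot=7 at index 2 -> [0, 2, 7, 8, 12, 16, 34]


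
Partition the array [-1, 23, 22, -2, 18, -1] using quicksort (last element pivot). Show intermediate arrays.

Partition 1: pivot=-1 at index 2 -> [-1, -2, -1, 23, 18, 22]
Partition 2: pivot=-2 at index 0 -> [-2, -1, -1, 23, 18, 22]
Partition 3: pivot=22 at index 4 -> [-2, -1, -1, 18, 22, 23]


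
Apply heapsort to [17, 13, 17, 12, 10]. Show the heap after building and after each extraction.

Build heap: [17, 13, 17, 12, 10]
Extract 17: [17, 13, 10, 12, 17]
Extract 17: [13, 12, 10, 17, 17]
Extract 13: [12, 10, 13, 17, 17]
Extract 12: [10, 12, 13, 17, 17]


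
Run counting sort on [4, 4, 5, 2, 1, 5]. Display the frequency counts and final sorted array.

Count array: [0, 1, 1, 0, 2, 2]
(count[i] = number of elements equal to i)
Cumulative count: [0, 1, 2, 2, 4, 6]
Sorted: [1, 2, 4, 4, 5, 5]


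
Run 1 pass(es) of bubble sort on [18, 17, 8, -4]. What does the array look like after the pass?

After pass 1: [17, 8, -4, 18] (3 swaps)
Total swaps: 3


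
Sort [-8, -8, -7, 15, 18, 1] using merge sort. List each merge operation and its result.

Divide and conquer:
  Merge [-8] + [-7] -> [-8, -7]
  Merge [-8] + [-8, -7] -> [-8, -8, -7]
  Merge [18] + [1] -> [1, 18]
  Merge [15] + [1, 18] -> [1, 15, 18]
  Merge [-8, -8, -7] + [1, 15, 18] -> [-8, -8, -7, 1, 15, 18]


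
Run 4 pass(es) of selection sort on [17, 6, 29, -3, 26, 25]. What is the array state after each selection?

Pass 1: Select minimum -3 at index 3, swap -> [-3, 6, 29, 17, 26, 25]
Pass 2: Select minimum 6 at index 1, swap -> [-3, 6, 29, 17, 26, 25]
Pass 3: Select minimum 17 at index 3, swap -> [-3, 6, 17, 29, 26, 25]
Pass 4: Select minimum 25 at index 5, swap -> [-3, 6, 17, 25, 26, 29]


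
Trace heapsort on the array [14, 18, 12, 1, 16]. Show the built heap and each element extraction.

Build heap: [18, 16, 12, 1, 14]
Extract 18: [16, 14, 12, 1, 18]
Extract 16: [14, 1, 12, 16, 18]
Extract 14: [12, 1, 14, 16, 18]
Extract 12: [1, 12, 14, 16, 18]


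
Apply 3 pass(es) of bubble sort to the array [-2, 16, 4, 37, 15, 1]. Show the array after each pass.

After pass 1: [-2, 4, 16, 15, 1, 37] (3 swaps)
After pass 2: [-2, 4, 15, 1, 16, 37] (2 swaps)
After pass 3: [-2, 4, 1, 15, 16, 37] (1 swaps)
Total swaps: 6


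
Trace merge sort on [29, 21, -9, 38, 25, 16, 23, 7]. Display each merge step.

Divide and conquer:
  Merge [29] + [21] -> [21, 29]
  Merge [-9] + [38] -> [-9, 38]
  Merge [21, 29] + [-9, 38] -> [-9, 21, 29, 38]
  Merge [25] + [16] -> [16, 25]
  Merge [23] + [7] -> [7, 23]
  Merge [16, 25] + [7, 23] -> [7, 16, 23, 25]
  Merge [-9, 21, 29, 38] + [7, 16, 23, 25] -> [-9, 7, 16, 21, 23, 25, 29, 38]


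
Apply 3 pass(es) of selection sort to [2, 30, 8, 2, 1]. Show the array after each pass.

Pass 1: Select minimum 1 at index 4, swap -> [1, 30, 8, 2, 2]
Pass 2: Select minimum 2 at index 3, swap -> [1, 2, 8, 30, 2]
Pass 3: Select minimum 2 at index 4, swap -> [1, 2, 2, 30, 8]


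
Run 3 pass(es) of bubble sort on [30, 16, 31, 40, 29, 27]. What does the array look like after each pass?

After pass 1: [16, 30, 31, 29, 27, 40] (3 swaps)
After pass 2: [16, 30, 29, 27, 31, 40] (2 swaps)
After pass 3: [16, 29, 27, 30, 31, 40] (2 swaps)
Total swaps: 7


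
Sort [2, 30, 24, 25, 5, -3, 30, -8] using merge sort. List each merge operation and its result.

Divide and conquer:
  Merge [2] + [30] -> [2, 30]
  Merge [24] + [25] -> [24, 25]
  Merge [2, 30] + [24, 25] -> [2, 24, 25, 30]
  Merge [5] + [-3] -> [-3, 5]
  Merge [30] + [-8] -> [-8, 30]
  Merge [-3, 5] + [-8, 30] -> [-8, -3, 5, 30]
  Merge [2, 24, 25, 30] + [-8, -3, 5, 30] -> [-8, -3, 2, 5, 24, 25, 30, 30]


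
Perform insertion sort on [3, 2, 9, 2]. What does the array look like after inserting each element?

First element 3 is already 'sorted'
Insert 2: shifted 1 elements -> [2, 3, 9, 2]
Insert 9: shifted 0 elements -> [2, 3, 9, 2]
Insert 2: shifted 2 elements -> [2, 2, 3, 9]


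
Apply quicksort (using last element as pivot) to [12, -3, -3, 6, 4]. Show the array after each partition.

Partition 1: pivot=4 at index 2 -> [-3, -3, 4, 6, 12]
Partition 2: pivot=-3 at index 1 -> [-3, -3, 4, 6, 12]
Partition 3: pivot=12 at index 4 -> [-3, -3, 4, 6, 12]


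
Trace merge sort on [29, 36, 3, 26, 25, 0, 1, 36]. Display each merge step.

Divide and conquer:
  Merge [29] + [36] -> [29, 36]
  Merge [3] + [26] -> [3, 26]
  Merge [29, 36] + [3, 26] -> [3, 26, 29, 36]
  Merge [25] + [0] -> [0, 25]
  Merge [1] + [36] -> [1, 36]
  Merge [0, 25] + [1, 36] -> [0, 1, 25, 36]
  Merge [3, 26, 29, 36] + [0, 1, 25, 36] -> [0, 1, 3, 25, 26, 29, 36, 36]


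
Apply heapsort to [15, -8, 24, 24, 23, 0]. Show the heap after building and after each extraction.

Build heap: [24, 23, 24, -8, 15, 0]
Extract 24: [24, 23, 0, -8, 15, 24]
Extract 24: [23, 15, 0, -8, 24, 24]
Extract 23: [15, -8, 0, 23, 24, 24]
Extract 15: [0, -8, 15, 23, 24, 24]
Extract 0: [-8, 0, 15, 23, 24, 24]


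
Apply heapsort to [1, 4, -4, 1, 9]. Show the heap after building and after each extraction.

Build heap: [9, 4, -4, 1, 1]
Extract 9: [4, 1, -4, 1, 9]
Extract 4: [1, 1, -4, 4, 9]
Extract 1: [1, -4, 1, 4, 9]
Extract 1: [-4, 1, 1, 4, 9]


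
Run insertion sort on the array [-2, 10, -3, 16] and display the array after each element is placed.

First element -2 is already 'sorted'
Insert 10: shifted 0 elements -> [-2, 10, -3, 16]
Insert -3: shifted 2 elements -> [-3, -2, 10, 16]
Insert 16: shifted 0 elements -> [-3, -2, 10, 16]


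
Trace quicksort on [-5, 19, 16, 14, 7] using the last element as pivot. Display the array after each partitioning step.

Partition 1: pivot=7 at index 1 -> [-5, 7, 16, 14, 19]
Partition 2: pivot=19 at index 4 -> [-5, 7, 16, 14, 19]
Partition 3: pivot=14 at index 2 -> [-5, 7, 14, 16, 19]


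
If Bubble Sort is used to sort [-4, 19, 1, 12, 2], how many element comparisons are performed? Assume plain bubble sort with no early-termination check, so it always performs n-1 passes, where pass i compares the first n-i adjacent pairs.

Pass 1: compare adjacent pairs (0,1)..(3,4) = 4 comparison(s), 3 swap(s) -> [-4, 1, 12, 2, 19]
Pass 2: compare adjacent pairs (0,1)..(2,3) = 3 comparison(s), 1 swap(s) -> [-4, 1, 2, 12, 19]
Pass 3: compare adjacent pairs (0,1)..(1,2) = 2 comparison(s), 0 swap(s) -> [-4, 1, 2, 12, 19]
Pass 4: compare adjacent pairs (0,1)..(0,1) = 1 comparison(s), 0 swap(s) -> [-4, 1, 2, 12, 19]
Total comparisons: 4 + 3 + 2 + 1 = 10


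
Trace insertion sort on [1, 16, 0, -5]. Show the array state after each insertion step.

First element 1 is already 'sorted'
Insert 16: shifted 0 elements -> [1, 16, 0, -5]
Insert 0: shifted 2 elements -> [0, 1, 16, -5]
Insert -5: shifted 3 elements -> [-5, 0, 1, 16]


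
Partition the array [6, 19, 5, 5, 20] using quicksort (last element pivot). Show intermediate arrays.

Partition 1: pivot=20 at index 4 -> [6, 19, 5, 5, 20]
Partition 2: pivot=5 at index 1 -> [5, 5, 6, 19, 20]
Partition 3: pivot=19 at index 3 -> [5, 5, 6, 19, 20]


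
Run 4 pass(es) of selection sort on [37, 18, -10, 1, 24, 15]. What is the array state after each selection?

Pass 1: Select minimum -10 at index 2, swap -> [-10, 18, 37, 1, 24, 15]
Pass 2: Select minimum 1 at index 3, swap -> [-10, 1, 37, 18, 24, 15]
Pass 3: Select minimum 15 at index 5, swap -> [-10, 1, 15, 18, 24, 37]
Pass 4: Select minimum 18 at index 3, swap -> [-10, 1, 15, 18, 24, 37]


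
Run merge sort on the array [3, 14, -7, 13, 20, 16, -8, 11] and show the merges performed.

Divide and conquer:
  Merge [3] + [14] -> [3, 14]
  Merge [-7] + [13] -> [-7, 13]
  Merge [3, 14] + [-7, 13] -> [-7, 3, 13, 14]
  Merge [20] + [16] -> [16, 20]
  Merge [-8] + [11] -> [-8, 11]
  Merge [16, 20] + [-8, 11] -> [-8, 11, 16, 20]
  Merge [-7, 3, 13, 14] + [-8, 11, 16, 20] -> [-8, -7, 3, 11, 13, 14, 16, 20]


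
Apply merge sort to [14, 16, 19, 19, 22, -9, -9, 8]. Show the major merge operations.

Divide and conquer:
  Merge [14] + [16] -> [14, 16]
  Merge [19] + [19] -> [19, 19]
  Merge [14, 16] + [19, 19] -> [14, 16, 19, 19]
  Merge [22] + [-9] -> [-9, 22]
  Merge [-9] + [8] -> [-9, 8]
  Merge [-9, 22] + [-9, 8] -> [-9, -9, 8, 22]
  Merge [14, 16, 19, 19] + [-9, -9, 8, 22] -> [-9, -9, 8, 14, 16, 19, 19, 22]


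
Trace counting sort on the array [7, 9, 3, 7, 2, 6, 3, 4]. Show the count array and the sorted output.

Count array: [0, 0, 1, 2, 1, 0, 1, 2, 0, 1]
(count[i] = number of elements equal to i)
Cumulative count: [0, 0, 1, 3, 4, 4, 5, 7, 7, 8]
Sorted: [2, 3, 3, 4, 6, 7, 7, 9]


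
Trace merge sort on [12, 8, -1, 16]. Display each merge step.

Divide and conquer:
  Merge [12] + [8] -> [8, 12]
  Merge [-1] + [16] -> [-1, 16]
  Merge [8, 12] + [-1, 16] -> [-1, 8, 12, 16]


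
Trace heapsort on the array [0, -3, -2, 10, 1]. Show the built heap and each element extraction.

Build heap: [10, 1, -2, -3, 0]
Extract 10: [1, 0, -2, -3, 10]
Extract 1: [0, -3, -2, 1, 10]
Extract 0: [-2, -3, 0, 1, 10]
Extract -2: [-3, -2, 0, 1, 10]


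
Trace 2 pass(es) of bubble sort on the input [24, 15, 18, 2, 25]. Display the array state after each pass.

After pass 1: [15, 18, 2, 24, 25] (3 swaps)
After pass 2: [15, 2, 18, 24, 25] (1 swaps)
Total swaps: 4


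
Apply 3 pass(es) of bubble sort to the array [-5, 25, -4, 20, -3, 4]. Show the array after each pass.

After pass 1: [-5, -4, 20, -3, 4, 25] (4 swaps)
After pass 2: [-5, -4, -3, 4, 20, 25] (2 swaps)
After pass 3: [-5, -4, -3, 4, 20, 25] (0 swaps)
Total swaps: 6


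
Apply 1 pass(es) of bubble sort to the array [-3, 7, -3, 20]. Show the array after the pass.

After pass 1: [-3, -3, 7, 20] (1 swaps)
Total swaps: 1


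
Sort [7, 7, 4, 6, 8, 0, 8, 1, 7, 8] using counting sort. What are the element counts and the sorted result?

Count array: [1, 1, 0, 0, 1, 0, 1, 3, 3]
(count[i] = number of elements equal to i)
Cumulative count: [1, 2, 2, 2, 3, 3, 4, 7, 10]
Sorted: [0, 1, 4, 6, 7, 7, 7, 8, 8, 8]


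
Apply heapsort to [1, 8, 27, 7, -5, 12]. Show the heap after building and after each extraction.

Build heap: [27, 8, 12, 7, -5, 1]
Extract 27: [12, 8, 1, 7, -5, 27]
Extract 12: [8, 7, 1, -5, 12, 27]
Extract 8: [7, -5, 1, 8, 12, 27]
Extract 7: [1, -5, 7, 8, 12, 27]
Extract 1: [-5, 1, 7, 8, 12, 27]


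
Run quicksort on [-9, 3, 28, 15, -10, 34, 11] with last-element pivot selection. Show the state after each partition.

Partition 1: pivot=11 at index 3 -> [-9, 3, -10, 11, 28, 34, 15]
Partition 2: pivot=-10 at index 0 -> [-10, 3, -9, 11, 28, 34, 15]
Partition 3: pivot=-9 at index 1 -> [-10, -9, 3, 11, 28, 34, 15]
Partition 4: pivot=15 at index 4 -> [-10, -9, 3, 11, 15, 34, 28]
Partition 5: pivot=28 at index 5 -> [-10, -9, 3, 11, 15, 28, 34]


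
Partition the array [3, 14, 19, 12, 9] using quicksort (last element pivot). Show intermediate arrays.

Partition 1: pivot=9 at index 1 -> [3, 9, 19, 12, 14]
Partition 2: pivot=14 at index 3 -> [3, 9, 12, 14, 19]


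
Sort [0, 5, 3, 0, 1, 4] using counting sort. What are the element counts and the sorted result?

Count array: [2, 1, 0, 1, 1, 1]
(count[i] = number of elements equal to i)
Cumulative count: [2, 3, 3, 4, 5, 6]
Sorted: [0, 0, 1, 3, 4, 5]


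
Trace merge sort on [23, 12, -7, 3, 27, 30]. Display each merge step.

Divide and conquer:
  Merge [12] + [-7] -> [-7, 12]
  Merge [23] + [-7, 12] -> [-7, 12, 23]
  Merge [27] + [30] -> [27, 30]
  Merge [3] + [27, 30] -> [3, 27, 30]
  Merge [-7, 12, 23] + [3, 27, 30] -> [-7, 3, 12, 23, 27, 30]


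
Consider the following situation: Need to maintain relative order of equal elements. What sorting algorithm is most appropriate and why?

Best choice: Merge sort or Insertion sort
Reason: Both are stable; quicksort and heapsort are not stable


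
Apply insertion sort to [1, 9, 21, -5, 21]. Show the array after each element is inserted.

First element 1 is already 'sorted'
Insert 9: shifted 0 elements -> [1, 9, 21, -5, 21]
Insert 21: shifted 0 elements -> [1, 9, 21, -5, 21]
Insert -5: shifted 3 elements -> [-5, 1, 9, 21, 21]
Insert 21: shifted 0 elements -> [-5, 1, 9, 21, 21]


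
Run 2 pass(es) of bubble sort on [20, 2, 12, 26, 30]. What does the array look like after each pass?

After pass 1: [2, 12, 20, 26, 30] (2 swaps)
After pass 2: [2, 12, 20, 26, 30] (0 swaps)
Total swaps: 2


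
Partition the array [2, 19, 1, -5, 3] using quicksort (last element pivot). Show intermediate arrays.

Partition 1: pivot=3 at index 3 -> [2, 1, -5, 3, 19]
Partition 2: pivot=-5 at index 0 -> [-5, 1, 2, 3, 19]
Partition 3: pivot=2 at index 2 -> [-5, 1, 2, 3, 19]


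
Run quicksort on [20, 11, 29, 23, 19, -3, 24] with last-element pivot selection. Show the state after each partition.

Partition 1: pivot=24 at index 5 -> [20, 11, 23, 19, -3, 24, 29]
Partition 2: pivot=-3 at index 0 -> [-3, 11, 23, 19, 20, 24, 29]
Partition 3: pivot=20 at index 3 -> [-3, 11, 19, 20, 23, 24, 29]
Partition 4: pivot=19 at index 2 -> [-3, 11, 19, 20, 23, 24, 29]


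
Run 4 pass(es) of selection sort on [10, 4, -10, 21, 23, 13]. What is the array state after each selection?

Pass 1: Select minimum -10 at index 2, swap -> [-10, 4, 10, 21, 23, 13]
Pass 2: Select minimum 4 at index 1, swap -> [-10, 4, 10, 21, 23, 13]
Pass 3: Select minimum 10 at index 2, swap -> [-10, 4, 10, 21, 23, 13]
Pass 4: Select minimum 13 at index 5, swap -> [-10, 4, 10, 13, 23, 21]


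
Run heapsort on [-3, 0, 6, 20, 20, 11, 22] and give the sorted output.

Build heap: [22, 20, 11, 0, 20, -3, 6]
Extract 22: [20, 20, 11, 0, 6, -3, 22]
Extract 20: [20, 6, 11, 0, -3, 20, 22]
Extract 20: [11, 6, -3, 0, 20, 20, 22]
Extract 11: [6, 0, -3, 11, 20, 20, 22]
Extract 6: [0, -3, 6, 11, 20, 20, 22]
Extract 0: [-3, 0, 6, 11, 20, 20, 22]


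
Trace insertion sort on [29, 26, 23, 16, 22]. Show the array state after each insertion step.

First element 29 is already 'sorted'
Insert 26: shifted 1 elements -> [26, 29, 23, 16, 22]
Insert 23: shifted 2 elements -> [23, 26, 29, 16, 22]
Insert 16: shifted 3 elements -> [16, 23, 26, 29, 22]
Insert 22: shifted 3 elements -> [16, 22, 23, 26, 29]


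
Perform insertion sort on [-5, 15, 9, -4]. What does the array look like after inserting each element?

First element -5 is already 'sorted'
Insert 15: shifted 0 elements -> [-5, 15, 9, -4]
Insert 9: shifted 1 elements -> [-5, 9, 15, -4]
Insert -4: shifted 2 elements -> [-5, -4, 9, 15]


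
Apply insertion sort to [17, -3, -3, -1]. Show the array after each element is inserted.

First element 17 is already 'sorted'
Insert -3: shifted 1 elements -> [-3, 17, -3, -1]
Insert -3: shifted 1 elements -> [-3, -3, 17, -1]
Insert -1: shifted 1 elements -> [-3, -3, -1, 17]


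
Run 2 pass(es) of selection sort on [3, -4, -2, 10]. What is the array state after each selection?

Pass 1: Select minimum -4 at index 1, swap -> [-4, 3, -2, 10]
Pass 2: Select minimum -2 at index 2, swap -> [-4, -2, 3, 10]


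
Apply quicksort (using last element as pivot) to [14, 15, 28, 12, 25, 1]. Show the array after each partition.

Partition 1: pivot=1 at index 0 -> [1, 15, 28, 12, 25, 14]
Partition 2: pivot=14 at index 2 -> [1, 12, 14, 15, 25, 28]
Partition 3: pivot=28 at index 5 -> [1, 12, 14, 15, 25, 28]
Partition 4: pivot=25 at index 4 -> [1, 12, 14, 15, 25, 28]


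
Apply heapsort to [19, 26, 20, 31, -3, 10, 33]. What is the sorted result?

Build heap: [33, 31, 20, 26, -3, 10, 19]
Extract 33: [31, 26, 20, 19, -3, 10, 33]
Extract 31: [26, 19, 20, 10, -3, 31, 33]
Extract 26: [20, 19, -3, 10, 26, 31, 33]
Extract 20: [19, 10, -3, 20, 26, 31, 33]
Extract 19: [10, -3, 19, 20, 26, 31, 33]
Extract 10: [-3, 10, 19, 20, 26, 31, 33]


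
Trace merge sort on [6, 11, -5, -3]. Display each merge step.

Divide and conquer:
  Merge [6] + [11] -> [6, 11]
  Merge [-5] + [-3] -> [-5, -3]
  Merge [6, 11] + [-5, -3] -> [-5, -3, 6, 11]


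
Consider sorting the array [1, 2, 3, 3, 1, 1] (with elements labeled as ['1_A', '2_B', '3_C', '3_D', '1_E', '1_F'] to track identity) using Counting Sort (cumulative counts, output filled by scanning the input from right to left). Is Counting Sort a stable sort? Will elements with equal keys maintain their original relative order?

Trace Counting Sort on the labeled array (the key is the number; the letter only tracks identity):
  Counts for values 0..3: [0, 3, 1, 2]
  Cumulative counts: [0, 3, 4, 6]
  Scan right to left: place 1_F at output index 2
  Scan right to left: place 1_E at output index 1
  Scan right to left: place 3_D at output index 5
  Scan right to left: place 3_C at output index 4
  Scan right to left: place 2_B at output index 3
  Scan right to left: place 1_A at output index 0
  Output: [1_A, 1_E, 1_F, 2_B, 3_C, 3_D]
Equal keys:
  value 1: originally 1_A, 1_E, 1_F; after sorting 1_A, 1_E, 1_F -> order preserved
  value 3: originally 3_C, 3_D; after sorting 3_C, 3_D -> order preserved
All equal keys kept their original relative order. Counting Sort is stable: scanning the input right to left with decreasing cumulative counts places later duplicates at later output positions.
Answer: Stable


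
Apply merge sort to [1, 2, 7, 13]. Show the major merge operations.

Divide and conquer:
  Merge [1] + [2] -> [1, 2]
  Merge [7] + [13] -> [7, 13]
  Merge [1, 2] + [7, 13] -> [1, 2, 7, 13]


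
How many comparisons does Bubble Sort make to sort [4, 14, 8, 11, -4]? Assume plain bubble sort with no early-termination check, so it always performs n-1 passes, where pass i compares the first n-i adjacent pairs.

Pass 1: compare adjacent pairs (0,1)..(3,4) = 4 comparison(s), 3 swap(s) -> [4, 8, 11, -4, 14]
Pass 2: compare adjacent pairs (0,1)..(2,3) = 3 comparison(s), 1 swap(s) -> [4, 8, -4, 11, 14]
Pass 3: compare adjacent pairs (0,1)..(1,2) = 2 comparison(s), 1 swap(s) -> [4, -4, 8, 11, 14]
Pass 4: compare adjacent pairs (0,1)..(0,1) = 1 comparison(s), 1 swap(s) -> [-4, 4, 8, 11, 14]
Total comparisons: 4 + 3 + 2 + 1 = 10


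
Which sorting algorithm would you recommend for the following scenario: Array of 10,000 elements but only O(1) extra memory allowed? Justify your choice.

Best choice: Heapsort
Reason: Heapsort rearranges the array in place using O(1) auxiliary space and still guarantees O(n log n) time; quicksort partitions in place but needs Theta(log n) stack space for recursion (O(n) in the worst case), and mergesort requires O(n) auxiliary space


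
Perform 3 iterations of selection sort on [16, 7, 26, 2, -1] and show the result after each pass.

Pass 1: Select minimum -1 at index 4, swap -> [-1, 7, 26, 2, 16]
Pass 2: Select minimum 2 at index 3, swap -> [-1, 2, 26, 7, 16]
Pass 3: Select minimum 7 at index 3, swap -> [-1, 2, 7, 26, 16]


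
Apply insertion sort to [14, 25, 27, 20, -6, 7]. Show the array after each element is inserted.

First element 14 is already 'sorted'
Insert 25: shifted 0 elements -> [14, 25, 27, 20, -6, 7]
Insert 27: shifted 0 elements -> [14, 25, 27, 20, -6, 7]
Insert 20: shifted 2 elements -> [14, 20, 25, 27, -6, 7]
Insert -6: shifted 4 elements -> [-6, 14, 20, 25, 27, 7]
Insert 7: shifted 4 elements -> [-6, 7, 14, 20, 25, 27]


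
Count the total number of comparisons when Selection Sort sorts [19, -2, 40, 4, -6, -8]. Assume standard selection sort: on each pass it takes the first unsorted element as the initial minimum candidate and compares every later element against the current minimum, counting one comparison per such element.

Pass 1: scan indices 1..5 for the minimum = 5 comparison(s); min is -8, place at index 0 -> [-8, -2, 40, 4, -6, 19]
Pass 2: scan indices 2..5 for the minimum = 4 comparison(s); min is -6, place at index 1 -> [-8, -6, 40, 4, -2, 19]
Pass 3: scan indices 3..5 for the minimum = 3 comparison(s); min is -2, place at index 2 -> [-8, -6, -2, 4, 40, 19]
Pass 4: scan indices 4..5 for the minimum = 2 comparison(s); min is 4, place at index 3 -> [-8, -6, -2, 4, 40, 19]
Pass 5: scan indices 5..5 for the minimum = 1 comparison(s); min is 19, place at index 4 -> [-8, -6, -2, 4, 19, 40]
Selection sort always scans the whole unsorted suffix, so the count is (n-1) + (n-2) + ... + 1 = n(n-1)/2 = 6*5/2 = 15 regardless of the input order.
Total comparisons: 5 + 4 + 3 + 2 + 1 = 15


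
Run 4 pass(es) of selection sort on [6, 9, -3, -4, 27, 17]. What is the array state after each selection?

Pass 1: Select minimum -4 at index 3, swap -> [-4, 9, -3, 6, 27, 17]
Pass 2: Select minimum -3 at index 2, swap -> [-4, -3, 9, 6, 27, 17]
Pass 3: Select minimum 6 at index 3, swap -> [-4, -3, 6, 9, 27, 17]
Pass 4: Select minimum 9 at index 3, swap -> [-4, -3, 6, 9, 27, 17]


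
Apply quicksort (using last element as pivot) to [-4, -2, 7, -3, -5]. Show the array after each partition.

Partition 1: pivot=-5 at index 0 -> [-5, -2, 7, -3, -4]
Partition 2: pivot=-4 at index 1 -> [-5, -4, 7, -3, -2]
Partition 3: pivot=-2 at index 3 -> [-5, -4, -3, -2, 7]


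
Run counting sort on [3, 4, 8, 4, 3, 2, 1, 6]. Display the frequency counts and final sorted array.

Count array: [0, 1, 1, 2, 2, 0, 1, 0, 1]
(count[i] = number of elements equal to i)
Cumulative count: [0, 1, 2, 4, 6, 6, 7, 7, 8]
Sorted: [1, 2, 3, 3, 4, 4, 6, 8]


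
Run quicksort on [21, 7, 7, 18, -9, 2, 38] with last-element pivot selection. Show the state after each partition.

Partition 1: pivot=38 at index 6 -> [21, 7, 7, 18, -9, 2, 38]
Partition 2: pivot=2 at index 1 -> [-9, 2, 7, 18, 21, 7, 38]
Partition 3: pivot=7 at index 3 -> [-9, 2, 7, 7, 21, 18, 38]
Partition 4: pivot=18 at index 4 -> [-9, 2, 7, 7, 18, 21, 38]


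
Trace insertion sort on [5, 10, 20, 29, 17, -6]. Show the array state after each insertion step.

First element 5 is already 'sorted'
Insert 10: shifted 0 elements -> [5, 10, 20, 29, 17, -6]
Insert 20: shifted 0 elements -> [5, 10, 20, 29, 17, -6]
Insert 29: shifted 0 elements -> [5, 10, 20, 29, 17, -6]
Insert 17: shifted 2 elements -> [5, 10, 17, 20, 29, -6]
Insert -6: shifted 5 elements -> [-6, 5, 10, 17, 20, 29]


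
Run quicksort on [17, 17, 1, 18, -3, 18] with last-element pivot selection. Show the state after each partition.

Partition 1: pivot=18 at index 5 -> [17, 17, 1, 18, -3, 18]
Partition 2: pivot=-3 at index 0 -> [-3, 17, 1, 18, 17, 18]
Partition 3: pivot=17 at index 3 -> [-3, 17, 1, 17, 18, 18]
Partition 4: pivot=1 at index 1 -> [-3, 1, 17, 17, 18, 18]


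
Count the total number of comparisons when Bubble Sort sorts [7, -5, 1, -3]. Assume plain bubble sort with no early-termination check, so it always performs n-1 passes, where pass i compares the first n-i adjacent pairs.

Pass 1: compare adjacent pairs (0,1)..(2,3) = 3 comparison(s), 3 swap(s) -> [-5, 1, -3, 7]
Pass 2: compare adjacent pairs (0,1)..(1,2) = 2 comparison(s), 1 swap(s) -> [-5, -3, 1, 7]
Pass 3: compare adjacent pairs (0,1)..(0,1) = 1 comparison(s), 0 swap(s) -> [-5, -3, 1, 7]
Total comparisons: 3 + 2 + 1 = 6


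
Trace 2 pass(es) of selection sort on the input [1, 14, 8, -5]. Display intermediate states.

Pass 1: Select minimum -5 at index 3, swap -> [-5, 14, 8, 1]
Pass 2: Select minimum 1 at index 3, swap -> [-5, 1, 8, 14]


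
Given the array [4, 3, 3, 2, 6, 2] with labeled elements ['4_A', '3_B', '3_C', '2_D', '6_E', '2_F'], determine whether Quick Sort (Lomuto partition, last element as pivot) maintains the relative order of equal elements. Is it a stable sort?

Trace Quick Sort on the labeled array (the key is the number; the letter only tracks identity):
  Partition indices 0..5 around pivot 2_F -> [2_D, 2_F, 3_C, 4_A, 6_E, 3_B]
  Partition indices 2..5 around pivot 3_B -> [2_D, 2_F, 3_C, 3_B, 6_E, 4_A]
  Partition indices 4..5 around pivot 4_A -> [2_D, 2_F, 3_C, 3_B, 4_A, 6_E]
Final order: [2_D, 2_F, 3_C, 3_B, 4_A, 6_E]
Equal keys:
  value 2: originally 2_D, 2_F; after sorting 2_D, 2_F -> order preserved
  value 3: originally 3_B, 3_C; after sorting 3_C, 3_B -> order changed
Equal keys were reordered, so Quick Sort is not stable: partition swaps elements across long distances and can reorder equal keys. (One such input is enough; an unstable sort may happen to preserve order on other inputs, but it gives no guarantee.)
Answer: Not stable


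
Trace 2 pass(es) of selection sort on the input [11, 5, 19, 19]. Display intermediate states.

Pass 1: Select minimum 5 at index 1, swap -> [5, 11, 19, 19]
Pass 2: Select minimum 11 at index 1, swap -> [5, 11, 19, 19]


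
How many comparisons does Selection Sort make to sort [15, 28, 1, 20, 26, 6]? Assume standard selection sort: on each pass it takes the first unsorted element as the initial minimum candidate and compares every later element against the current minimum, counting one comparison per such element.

Pass 1: scan indices 1..5 for the minimum = 5 comparison(s); min is 1, place at index 0 -> [1, 28, 15, 20, 26, 6]
Pass 2: scan indices 2..5 for the minimum = 4 comparison(s); min is 6, place at index 1 -> [1, 6, 15, 20, 26, 28]
Pass 3: scan indices 3..5 for the minimum = 3 comparison(s); min is 15, place at index 2 -> [1, 6, 15, 20, 26, 28]
Pass 4: scan indices 4..5 for the minimum = 2 comparison(s); min is 20, place at index 3 -> [1, 6, 15, 20, 26, 28]
Pass 5: scan indices 5..5 for the minimum = 1 comparison(s); min is 26, place at index 4 -> [1, 6, 15, 20, 26, 28]
Selection sort always scans the whole unsorted suffix, so the count is (n-1) + (n-2) + ... + 1 = n(n-1)/2 = 6*5/2 = 15 regardless of the input order.
Total comparisons: 5 + 4 + 3 + 2 + 1 = 15


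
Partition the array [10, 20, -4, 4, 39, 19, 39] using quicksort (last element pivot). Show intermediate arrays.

Partition 1: pivot=39 at index 6 -> [10, 20, -4, 4, 39, 19, 39]
Partition 2: pivot=19 at index 3 -> [10, -4, 4, 19, 39, 20, 39]
Partition 3: pivot=4 at index 1 -> [-4, 4, 10, 19, 39, 20, 39]
Partition 4: pivot=20 at index 4 -> [-4, 4, 10, 19, 20, 39, 39]


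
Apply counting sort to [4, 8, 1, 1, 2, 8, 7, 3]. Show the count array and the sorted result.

Count array: [0, 2, 1, 1, 1, 0, 0, 1, 2]
(count[i] = number of elements equal to i)
Cumulative count: [0, 2, 3, 4, 5, 5, 5, 6, 8]
Sorted: [1, 1, 2, 3, 4, 7, 8, 8]


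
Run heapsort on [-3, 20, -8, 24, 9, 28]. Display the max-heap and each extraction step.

Build heap: [28, 24, -3, 20, 9, -8]
Extract 28: [24, 20, -3, -8, 9, 28]
Extract 24: [20, 9, -3, -8, 24, 28]
Extract 20: [9, -8, -3, 20, 24, 28]
Extract 9: [-3, -8, 9, 20, 24, 28]
Extract -3: [-8, -3, 9, 20, 24, 28]


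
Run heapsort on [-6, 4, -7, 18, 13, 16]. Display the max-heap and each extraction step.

Build heap: [18, 13, 16, 4, -6, -7]
Extract 18: [16, 13, -7, 4, -6, 18]
Extract 16: [13, 4, -7, -6, 16, 18]
Extract 13: [4, -6, -7, 13, 16, 18]
Extract 4: [-6, -7, 4, 13, 16, 18]
Extract -6: [-7, -6, 4, 13, 16, 18]


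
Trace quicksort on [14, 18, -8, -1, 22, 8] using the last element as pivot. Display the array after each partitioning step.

Partition 1: pivot=8 at index 2 -> [-8, -1, 8, 18, 22, 14]
Partition 2: pivot=-1 at index 1 -> [-8, -1, 8, 18, 22, 14]
Partition 3: pivot=14 at index 3 -> [-8, -1, 8, 14, 22, 18]
Partition 4: pivot=18 at index 4 -> [-8, -1, 8, 14, 18, 22]


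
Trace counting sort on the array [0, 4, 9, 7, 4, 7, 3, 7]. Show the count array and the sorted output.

Count array: [1, 0, 0, 1, 2, 0, 0, 3, 0, 1]
(count[i] = number of elements equal to i)
Cumulative count: [1, 1, 1, 2, 4, 4, 4, 7, 7, 8]
Sorted: [0, 3, 4, 4, 7, 7, 7, 9]


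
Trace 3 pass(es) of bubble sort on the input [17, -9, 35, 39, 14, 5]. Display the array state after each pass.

After pass 1: [-9, 17, 35, 14, 5, 39] (3 swaps)
After pass 2: [-9, 17, 14, 5, 35, 39] (2 swaps)
After pass 3: [-9, 14, 5, 17, 35, 39] (2 swaps)
Total swaps: 7


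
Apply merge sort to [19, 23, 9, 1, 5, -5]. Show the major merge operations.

Divide and conquer:
  Merge [23] + [9] -> [9, 23]
  Merge [19] + [9, 23] -> [9, 19, 23]
  Merge [5] + [-5] -> [-5, 5]
  Merge [1] + [-5, 5] -> [-5, 1, 5]
  Merge [9, 19, 23] + [-5, 1, 5] -> [-5, 1, 5, 9, 19, 23]


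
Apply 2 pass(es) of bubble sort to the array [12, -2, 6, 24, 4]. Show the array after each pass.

After pass 1: [-2, 6, 12, 4, 24] (3 swaps)
After pass 2: [-2, 6, 4, 12, 24] (1 swaps)
Total swaps: 4


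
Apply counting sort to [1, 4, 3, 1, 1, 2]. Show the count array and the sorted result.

Count array: [0, 3, 1, 1, 1]
(count[i] = number of elements equal to i)
Cumulative count: [0, 3, 4, 5, 6]
Sorted: [1, 1, 1, 2, 3, 4]


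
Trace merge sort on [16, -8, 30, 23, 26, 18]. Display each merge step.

Divide and conquer:
  Merge [-8] + [30] -> [-8, 30]
  Merge [16] + [-8, 30] -> [-8, 16, 30]
  Merge [26] + [18] -> [18, 26]
  Merge [23] + [18, 26] -> [18, 23, 26]
  Merge [-8, 16, 30] + [18, 23, 26] -> [-8, 16, 18, 23, 26, 30]


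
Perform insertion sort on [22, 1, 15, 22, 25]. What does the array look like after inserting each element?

First element 22 is already 'sorted'
Insert 1: shifted 1 elements -> [1, 22, 15, 22, 25]
Insert 15: shifted 1 elements -> [1, 15, 22, 22, 25]
Insert 22: shifted 0 elements -> [1, 15, 22, 22, 25]
Insert 25: shifted 0 elements -> [1, 15, 22, 22, 25]


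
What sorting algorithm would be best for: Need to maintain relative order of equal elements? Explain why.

Best choice: Merge sort or Insertion sort
Reason: Both are stable; quicksort and heapsort are not stable
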